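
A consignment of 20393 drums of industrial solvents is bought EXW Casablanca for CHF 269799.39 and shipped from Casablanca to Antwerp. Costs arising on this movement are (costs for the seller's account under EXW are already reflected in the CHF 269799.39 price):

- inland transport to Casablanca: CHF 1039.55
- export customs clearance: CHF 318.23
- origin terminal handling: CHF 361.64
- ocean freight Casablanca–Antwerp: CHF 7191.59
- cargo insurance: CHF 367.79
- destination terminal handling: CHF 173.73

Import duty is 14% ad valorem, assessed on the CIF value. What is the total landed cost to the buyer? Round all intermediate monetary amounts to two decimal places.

EXW: the seller makes goods available at their premises; the buyer bears all onward costs.
CIF value = EXW price + inland to port + export clearance + origin terminal + freight + insurance = 269799.39 + 1039.55 + 318.23 + 361.64 + 7191.59 + 367.79 = 279078.19
Import duty = 279078.19 × 14% = 39070.95
Buyer bears: inland to port 1039.55 + export clearance 318.23 + origin terminal 361.64 + freight 7191.59 + insurance 367.79 + destination terminal 173.73 + duty 39070.95 = 48523.48
Landed cost = invoice 269799.39 + 48523.48 = 318322.87

Total landed cost: CHF 318322.87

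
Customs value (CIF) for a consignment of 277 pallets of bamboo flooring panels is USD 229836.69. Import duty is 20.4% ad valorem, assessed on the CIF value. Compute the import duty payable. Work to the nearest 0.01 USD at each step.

Import duty: USD 46886.68

Import duty = 229836.69 × 20.4% = 46886.68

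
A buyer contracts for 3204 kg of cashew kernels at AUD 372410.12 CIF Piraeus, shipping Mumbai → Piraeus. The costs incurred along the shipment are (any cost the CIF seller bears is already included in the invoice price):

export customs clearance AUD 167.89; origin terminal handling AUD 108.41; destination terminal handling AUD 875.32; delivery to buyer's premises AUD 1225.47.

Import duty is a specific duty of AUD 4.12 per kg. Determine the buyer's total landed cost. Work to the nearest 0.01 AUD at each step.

CIF: the seller pays costs through ocean freight and marine insurance to the destination port.
Already in the invoice (seller's account under CIF): export clearance, origin terminal — exclude.
The CIF price already equals the CIF value: 372410.12
Import duty = 3204 × 4.12 = 13200.48
Buyer bears: destination terminal 875.32 + delivery 1225.47 + duty 13200.48 = 15301.27
Landed cost = invoice 372410.12 + 15301.27 = 387711.39

Total landed cost: AUD 387711.39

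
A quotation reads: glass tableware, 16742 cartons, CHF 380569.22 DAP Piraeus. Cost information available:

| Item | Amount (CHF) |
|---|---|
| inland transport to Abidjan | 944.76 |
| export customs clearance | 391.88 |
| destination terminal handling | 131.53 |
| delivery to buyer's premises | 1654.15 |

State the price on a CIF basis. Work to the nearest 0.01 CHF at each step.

Not relevant to the conversion: inland to port, export clearance — on the seller under both DAP and CIF; already in the DAP price and stays in the CIF price.
From DAP to CIF, the seller no longer bears: destination terminal, delivery.
CIF price = 380569.22 − 131.53 − 1654.15 = 378783.54

CIF price: CHF 378783.54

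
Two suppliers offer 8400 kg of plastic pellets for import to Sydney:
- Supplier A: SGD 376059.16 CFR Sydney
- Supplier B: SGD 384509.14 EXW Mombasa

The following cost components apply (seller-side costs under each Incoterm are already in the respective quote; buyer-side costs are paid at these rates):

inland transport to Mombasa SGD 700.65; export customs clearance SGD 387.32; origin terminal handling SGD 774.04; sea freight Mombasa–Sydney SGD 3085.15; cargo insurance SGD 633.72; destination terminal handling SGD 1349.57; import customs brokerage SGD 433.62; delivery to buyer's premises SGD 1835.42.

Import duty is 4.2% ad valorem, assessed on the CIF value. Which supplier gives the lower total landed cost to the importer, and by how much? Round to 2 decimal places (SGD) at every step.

Supplier A is cheaper by SGD 13959.82

Supplier A (CFR):
CIF value = CFR price + insurance = 376059.16 + 633.72 = 376692.88
Import duty = 376692.88 × 4.2% = 15821.10
Buyer bears (A): 633.72 + 1349.57 + 433.62 + 1835.42 = 4252.33
Landed cost (A) = invoice 376059.16 + 4252.33 + duty 15821.10 = 396132.59
Supplier B (EXW):
CIF value = EXW price + inland to port + export clearance + origin terminal + freight + insurance = 384509.14 + 700.65 + 387.32 + 774.04 + 3085.15 + 633.72 = 390090.02
Import duty = 390090.02 × 4.2% = 16383.78
Buyer bears (B): 700.65 + 387.32 + 774.04 + 3085.15 + 633.72 + 1349.57 + 433.62 + 1835.42 = 9199.49
Landed cost (B) = invoice 384509.14 + 9199.49 + duty 16383.78 = 410092.41
Difference = |396132.59 − 410092.41| = 13959.82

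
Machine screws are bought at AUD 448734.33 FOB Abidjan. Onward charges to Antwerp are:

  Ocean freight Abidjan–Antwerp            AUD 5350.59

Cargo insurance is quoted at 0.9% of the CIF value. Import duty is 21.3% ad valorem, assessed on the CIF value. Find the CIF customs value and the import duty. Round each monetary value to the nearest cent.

CIF value: AUD 458208.80; import duty: AUD 97598.47

Let C be the CIF value. C = FOB price + freight + 0.9% × C
C − 0.9% × C = 448734.33 + 5350.59
0.991 × C = 454084.92
C = 454084.92 / 0.991 = 458208.80
Insurance premium = 0.9% × 458208.80 = 4123.88
Import duty = 458208.80 × 21.3% = 97598.47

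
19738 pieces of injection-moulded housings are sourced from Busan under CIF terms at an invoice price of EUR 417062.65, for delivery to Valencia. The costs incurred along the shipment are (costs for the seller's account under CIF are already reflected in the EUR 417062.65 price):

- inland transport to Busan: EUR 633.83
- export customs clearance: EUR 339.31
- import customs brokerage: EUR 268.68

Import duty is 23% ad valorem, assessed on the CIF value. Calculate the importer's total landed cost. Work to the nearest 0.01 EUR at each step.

CIF: the seller pays costs through ocean freight and marine insurance to the destination port.
Already in the invoice (seller's account under CIF): inland to port, export clearance — exclude.
The CIF price already equals the CIF value: 417062.65
Import duty = 417062.65 × 23% = 95924.41
Buyer bears: brokerage 268.68 + duty 95924.41 = 96193.09
Landed cost = invoice 417062.65 + 96193.09 = 513255.74

Total landed cost: EUR 513255.74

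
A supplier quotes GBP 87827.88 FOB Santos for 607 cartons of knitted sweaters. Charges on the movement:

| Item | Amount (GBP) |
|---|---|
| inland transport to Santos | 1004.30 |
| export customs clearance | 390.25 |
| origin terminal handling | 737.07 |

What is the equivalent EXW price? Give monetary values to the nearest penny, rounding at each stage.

From FOB to EXW, the seller no longer bears: inland to port, export clearance, origin terminal.
EXW price = 87827.88 − 1004.30 − 390.25 − 737.07 = 85696.26

EXW price: GBP 85696.26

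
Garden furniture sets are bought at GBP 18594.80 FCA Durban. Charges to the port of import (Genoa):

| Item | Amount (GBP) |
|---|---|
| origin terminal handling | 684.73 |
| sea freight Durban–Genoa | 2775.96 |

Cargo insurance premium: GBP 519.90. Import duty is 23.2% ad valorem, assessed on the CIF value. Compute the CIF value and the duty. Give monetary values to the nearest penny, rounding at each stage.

CIF = FCA price + pre-shipment costs + freight + insurance
CIF = 18594.80 + 684.73 + 2775.96 + 519.90 = 22575.39
Import duty = 22575.39 × 23.2% = 5237.49

CIF value: GBP 22575.39; import duty: GBP 5237.49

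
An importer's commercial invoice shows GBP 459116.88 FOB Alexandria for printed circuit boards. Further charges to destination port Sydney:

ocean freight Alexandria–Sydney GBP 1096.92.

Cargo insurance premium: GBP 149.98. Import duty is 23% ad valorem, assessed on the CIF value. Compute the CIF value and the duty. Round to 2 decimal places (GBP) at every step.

CIF value: GBP 460363.78; import duty: GBP 105883.67

CIF = FOB price + freight + insurance
CIF = 459116.88 + 1096.92 + 149.98 = 460363.78
Import duty = 460363.78 × 23% = 105883.67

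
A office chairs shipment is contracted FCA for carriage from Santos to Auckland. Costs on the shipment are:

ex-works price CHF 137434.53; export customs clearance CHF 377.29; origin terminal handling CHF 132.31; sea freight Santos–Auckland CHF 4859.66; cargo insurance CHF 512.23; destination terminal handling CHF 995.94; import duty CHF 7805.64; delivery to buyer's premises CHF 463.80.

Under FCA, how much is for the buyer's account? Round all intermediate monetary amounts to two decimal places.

FCA: the seller delivers export-cleared goods to the carrier; the buyer bears costs from that point.
Seller's account: goods 137434.53 + export clearance 377.29 = 137811.82
Buyer's account: origin terminal 132.31 + freight 4859.66 + insurance 512.23 + destination terminal 995.94 + duty 7805.64 + delivery 463.80 = 14769.58

Buyer's account: CHF 14769.58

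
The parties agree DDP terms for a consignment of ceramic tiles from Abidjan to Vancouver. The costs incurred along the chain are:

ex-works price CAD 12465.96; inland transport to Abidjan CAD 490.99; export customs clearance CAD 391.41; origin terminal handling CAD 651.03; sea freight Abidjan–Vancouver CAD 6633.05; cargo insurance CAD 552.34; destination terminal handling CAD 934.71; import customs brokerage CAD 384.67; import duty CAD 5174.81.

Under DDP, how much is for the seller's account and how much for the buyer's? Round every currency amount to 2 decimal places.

DDP: the seller bears all costs including import duty.
Seller's account: goods 12465.96 + inland to port 490.99 + export clearance 391.41 + origin terminal 651.03 + freight 6633.05 + insurance 552.34 + destination terminal 934.71 + brokerage 384.67 + duty 5174.81 = 27678.97
Buyer's account: 0.00

Seller: CAD 27678.97; buyer: CAD 0.00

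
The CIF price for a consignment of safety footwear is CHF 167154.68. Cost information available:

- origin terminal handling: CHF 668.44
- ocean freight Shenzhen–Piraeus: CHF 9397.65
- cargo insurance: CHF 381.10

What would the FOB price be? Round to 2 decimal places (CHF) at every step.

Not relevant to the conversion: origin terminal — on the seller under both CIF and FOB; already in the CIF price and stays in the FOB price.
From CIF to FOB, the seller no longer bears: freight, insurance.
FOB price = 167154.68 − 9397.65 − 381.10 = 157375.93

FOB price: CHF 157375.93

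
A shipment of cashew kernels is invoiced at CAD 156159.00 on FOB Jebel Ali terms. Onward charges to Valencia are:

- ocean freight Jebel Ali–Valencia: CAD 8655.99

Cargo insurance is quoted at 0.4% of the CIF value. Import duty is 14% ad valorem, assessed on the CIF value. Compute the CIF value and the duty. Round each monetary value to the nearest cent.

CIF value: CAD 165476.90; import duty: CAD 23166.77

Let C be the CIF value. C = FOB price + freight + 0.4% × C
C − 0.4% × C = 156159.00 + 8655.99
0.996 × C = 164814.99
C = 164814.99 / 0.996 = 165476.90
Insurance premium = 0.4% × 165476.90 = 661.91
Import duty = 165476.90 × 14% = 23166.77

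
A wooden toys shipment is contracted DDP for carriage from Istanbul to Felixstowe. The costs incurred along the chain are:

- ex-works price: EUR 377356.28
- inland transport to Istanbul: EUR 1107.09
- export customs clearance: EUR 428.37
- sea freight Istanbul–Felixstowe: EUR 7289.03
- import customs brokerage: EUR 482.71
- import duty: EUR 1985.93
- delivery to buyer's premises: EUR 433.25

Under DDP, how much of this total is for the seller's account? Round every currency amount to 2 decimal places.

Seller's account: EUR 389082.66

DDP: the seller bears all costs including import duty.
Seller's account: goods 377356.28 + inland to port 1107.09 + export clearance 428.37 + freight 7289.03 + brokerage 482.71 + duty 1985.93 + delivery 433.25 = 389082.66
Buyer's account: 0.00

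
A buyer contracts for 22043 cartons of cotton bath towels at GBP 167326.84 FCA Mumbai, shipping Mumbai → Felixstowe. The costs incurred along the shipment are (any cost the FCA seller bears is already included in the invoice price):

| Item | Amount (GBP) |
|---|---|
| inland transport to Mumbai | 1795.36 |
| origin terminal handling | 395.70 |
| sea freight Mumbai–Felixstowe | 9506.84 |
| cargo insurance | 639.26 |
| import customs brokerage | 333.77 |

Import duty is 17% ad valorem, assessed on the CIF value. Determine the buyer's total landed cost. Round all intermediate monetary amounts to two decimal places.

FCA: the seller delivers export-cleared goods to the carrier; the buyer bears costs from that point.
Already in the invoice (seller's account under FCA): inland to port — exclude.
CIF value = FCA price + origin terminal + freight + insurance = 167326.84 + 395.70 + 9506.84 + 639.26 = 177868.64
Import duty = 177868.64 × 17% = 30237.67
Buyer bears: origin terminal 395.70 + freight 9506.84 + insurance 639.26 + brokerage 333.77 + duty 30237.67 = 41113.24
Landed cost = invoice 167326.84 + 41113.24 = 208440.08

Total landed cost: GBP 208440.08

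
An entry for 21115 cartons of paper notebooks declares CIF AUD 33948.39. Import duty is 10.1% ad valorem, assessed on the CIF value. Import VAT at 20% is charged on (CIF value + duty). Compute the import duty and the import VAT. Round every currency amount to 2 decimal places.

Import duty: AUD 3428.79; import VAT: AUD 7475.44

Import duty = 33948.39 × 10.1% = 3428.79
VAT base = CIF + duty = 33948.39 + 3428.79 = 37377.18
Import VAT = 37377.18 × 20% = 7475.44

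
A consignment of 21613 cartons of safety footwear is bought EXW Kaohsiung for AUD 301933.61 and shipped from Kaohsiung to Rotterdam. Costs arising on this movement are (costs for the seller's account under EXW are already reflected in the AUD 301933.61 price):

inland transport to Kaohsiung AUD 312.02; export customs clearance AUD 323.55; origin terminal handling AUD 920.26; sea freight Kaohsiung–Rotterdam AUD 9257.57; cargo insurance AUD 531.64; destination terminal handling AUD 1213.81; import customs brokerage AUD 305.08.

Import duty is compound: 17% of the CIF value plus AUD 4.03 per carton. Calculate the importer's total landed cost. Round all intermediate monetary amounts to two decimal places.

Total landed cost: AUD 455155.30

EXW: the seller makes goods available at their premises; the buyer bears all onward costs.
CIF value = EXW price + inland to port + export clearance + origin terminal + freight + insurance = 301933.61 + 312.02 + 323.55 + 920.26 + 9257.57 + 531.64 = 313278.65
Ad valorem component: 313278.65 × 17% = 53257.37
Specific component: 21613 × 4.03 = 87100.39
Import duty = 53257.37 + 87100.39 = 140357.76
Buyer bears: inland to port 312.02 + export clearance 323.55 + origin terminal 920.26 + freight 9257.57 + insurance 531.64 + destination terminal 1213.81 + brokerage 305.08 + duty 140357.76 = 153221.69
Landed cost = invoice 301933.61 + 153221.69 = 455155.30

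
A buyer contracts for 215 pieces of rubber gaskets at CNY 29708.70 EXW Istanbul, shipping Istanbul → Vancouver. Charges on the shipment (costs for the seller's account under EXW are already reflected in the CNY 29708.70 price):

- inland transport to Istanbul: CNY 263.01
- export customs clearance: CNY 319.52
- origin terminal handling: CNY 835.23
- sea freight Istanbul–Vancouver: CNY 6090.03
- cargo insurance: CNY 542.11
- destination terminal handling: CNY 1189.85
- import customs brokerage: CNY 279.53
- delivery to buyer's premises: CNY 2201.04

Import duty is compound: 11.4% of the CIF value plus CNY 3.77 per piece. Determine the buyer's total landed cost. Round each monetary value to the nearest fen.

EXW: the seller makes goods available at their premises; the buyer bears all onward costs.
CIF value = EXW price + inland to port + export clearance + origin terminal + freight + insurance = 29708.70 + 263.01 + 319.52 + 835.23 + 6090.03 + 542.11 = 37758.60
Ad valorem component: 37758.60 × 11.4% = 4304.48
Specific component: 215 × 3.77 = 810.55
Import duty = 4304.48 + 810.55 = 5115.03
Buyer bears: inland to port 263.01 + export clearance 319.52 + origin terminal 835.23 + freight 6090.03 + insurance 542.11 + destination terminal 1189.85 + brokerage 279.53 + delivery 2201.04 + duty 5115.03 = 16835.35
Landed cost = invoice 29708.70 + 16835.35 = 46544.05

Total landed cost: CNY 46544.05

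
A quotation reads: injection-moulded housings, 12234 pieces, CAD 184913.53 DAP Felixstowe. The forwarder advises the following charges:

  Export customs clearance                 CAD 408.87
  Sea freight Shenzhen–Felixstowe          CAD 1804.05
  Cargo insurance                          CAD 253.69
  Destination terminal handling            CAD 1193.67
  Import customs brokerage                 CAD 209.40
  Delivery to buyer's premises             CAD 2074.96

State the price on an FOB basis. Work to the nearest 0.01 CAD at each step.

Not relevant to the conversion: export clearance — on the seller under both DAP and FOB; already in the DAP price and stays in the FOB price. brokerage — on the buyer under both terms; not part of either seller's price.
From DAP to FOB, the seller no longer bears: freight, insurance, destination terminal, delivery.
FOB price = 184913.53 − 1804.05 − 253.69 − 1193.67 − 2074.96 = 179587.16

FOB price: CAD 179587.16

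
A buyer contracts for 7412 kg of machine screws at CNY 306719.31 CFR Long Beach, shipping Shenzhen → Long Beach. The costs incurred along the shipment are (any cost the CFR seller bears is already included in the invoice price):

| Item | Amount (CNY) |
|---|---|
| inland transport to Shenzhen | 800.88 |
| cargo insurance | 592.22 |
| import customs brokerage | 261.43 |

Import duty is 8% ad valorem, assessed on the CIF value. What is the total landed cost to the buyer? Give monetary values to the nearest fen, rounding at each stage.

CFR: the seller pays costs through ocean freight to the destination port, but not insurance.
Already in the invoice (seller's account under CFR): inland to port — exclude.
CIF value = CFR price + insurance = 306719.31 + 592.22 = 307311.53
Import duty = 307311.53 × 8% = 24584.92
Buyer bears: insurance 592.22 + brokerage 261.43 + duty 24584.92 = 25438.57
Landed cost = invoice 306719.31 + 25438.57 = 332157.88

Total landed cost: CNY 332157.88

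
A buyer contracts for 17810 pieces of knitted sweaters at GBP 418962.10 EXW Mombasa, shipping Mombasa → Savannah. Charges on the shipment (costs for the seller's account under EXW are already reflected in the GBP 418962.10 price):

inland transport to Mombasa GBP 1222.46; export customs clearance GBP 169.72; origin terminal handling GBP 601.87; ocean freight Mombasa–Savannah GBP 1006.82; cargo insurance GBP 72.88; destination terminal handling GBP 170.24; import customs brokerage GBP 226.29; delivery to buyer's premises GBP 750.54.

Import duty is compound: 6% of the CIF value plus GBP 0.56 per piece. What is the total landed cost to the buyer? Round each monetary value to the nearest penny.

EXW: the seller makes goods available at their premises; the buyer bears all onward costs.
CIF value = EXW price + inland to port + export clearance + origin terminal + freight + insurance = 418962.10 + 1222.46 + 169.72 + 601.87 + 1006.82 + 72.88 = 422035.85
Ad valorem component: 422035.85 × 6% = 25322.15
Specific component: 17810 × 0.56 = 9973.60
Import duty = 25322.15 + 9973.60 = 35295.75
Buyer bears: inland to port 1222.46 + export clearance 169.72 + origin terminal 601.87 + freight 1006.82 + insurance 72.88 + destination terminal 170.24 + brokerage 226.29 + delivery 750.54 + duty 35295.75 = 39516.57
Landed cost = invoice 418962.10 + 39516.57 = 458478.67

Total landed cost: GBP 458478.67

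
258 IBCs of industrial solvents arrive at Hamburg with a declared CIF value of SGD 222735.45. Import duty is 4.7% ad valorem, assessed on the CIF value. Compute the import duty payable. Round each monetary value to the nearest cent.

Import duty = 222735.45 × 4.7% = 10468.57

Import duty: SGD 10468.57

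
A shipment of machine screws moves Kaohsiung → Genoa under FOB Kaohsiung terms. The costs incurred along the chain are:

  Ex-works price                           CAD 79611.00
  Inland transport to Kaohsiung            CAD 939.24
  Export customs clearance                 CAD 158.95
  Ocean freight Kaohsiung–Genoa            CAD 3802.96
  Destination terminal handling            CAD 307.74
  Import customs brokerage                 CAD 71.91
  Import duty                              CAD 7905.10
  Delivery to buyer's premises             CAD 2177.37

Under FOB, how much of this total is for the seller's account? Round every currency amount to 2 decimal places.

FOB: the seller bears costs until goods are on board at the origin port; the buyer bears freight, insurance and all costs thereafter.
Seller's account: goods 79611.00 + inland to port 939.24 + export clearance 158.95 = 80709.19
Buyer's account: freight 3802.96 + destination terminal 307.74 + brokerage 71.91 + duty 7905.10 + delivery 2177.37 = 14265.08

Seller's account: CAD 80709.19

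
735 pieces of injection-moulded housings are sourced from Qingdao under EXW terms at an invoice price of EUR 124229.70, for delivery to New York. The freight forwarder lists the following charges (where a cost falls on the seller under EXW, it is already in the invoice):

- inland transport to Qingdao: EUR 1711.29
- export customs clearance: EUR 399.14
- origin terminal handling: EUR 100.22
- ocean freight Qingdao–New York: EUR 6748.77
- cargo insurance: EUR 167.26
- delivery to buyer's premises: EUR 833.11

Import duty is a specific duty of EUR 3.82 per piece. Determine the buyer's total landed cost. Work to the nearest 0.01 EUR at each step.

Total landed cost: EUR 136997.19

EXW: the seller makes goods available at their premises; the buyer bears all onward costs.
CIF value = EXW price + inland to port + export clearance + origin terminal + freight + insurance = 124229.70 + 1711.29 + 399.14 + 100.22 + 6748.77 + 167.26 = 133356.38
Import duty = 735 × 3.82 = 2807.70
Buyer bears: inland to port 1711.29 + export clearance 399.14 + origin terminal 100.22 + freight 6748.77 + insurance 167.26 + delivery 833.11 + duty 2807.70 = 12767.49
Landed cost = invoice 124229.70 + 12767.49 = 136997.19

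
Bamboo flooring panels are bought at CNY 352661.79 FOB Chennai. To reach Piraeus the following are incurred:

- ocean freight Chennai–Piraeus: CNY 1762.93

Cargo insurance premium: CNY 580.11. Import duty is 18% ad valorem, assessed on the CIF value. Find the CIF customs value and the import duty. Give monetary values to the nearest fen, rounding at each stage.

CIF = FOB price + freight + insurance
CIF = 352661.79 + 1762.93 + 580.11 = 355004.83
Import duty = 355004.83 × 18% = 63900.87

CIF value: CNY 355004.83; import duty: CNY 63900.87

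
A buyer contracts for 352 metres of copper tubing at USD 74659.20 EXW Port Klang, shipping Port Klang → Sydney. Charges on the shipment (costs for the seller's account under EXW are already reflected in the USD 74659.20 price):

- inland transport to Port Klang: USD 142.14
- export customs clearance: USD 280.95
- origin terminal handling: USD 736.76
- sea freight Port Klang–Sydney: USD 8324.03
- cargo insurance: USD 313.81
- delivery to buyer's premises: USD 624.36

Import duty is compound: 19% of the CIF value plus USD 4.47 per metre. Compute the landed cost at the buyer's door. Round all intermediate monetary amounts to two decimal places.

EXW: the seller makes goods available at their premises; the buyer bears all onward costs.
CIF value = EXW price + inland to port + export clearance + origin terminal + freight + insurance = 74659.20 + 142.14 + 280.95 + 736.76 + 8324.03 + 313.81 = 84456.89
Ad valorem component: 84456.89 × 19% = 16046.81
Specific component: 352 × 4.47 = 1573.44
Import duty = 16046.81 + 1573.44 = 17620.25
Buyer bears: inland to port 142.14 + export clearance 280.95 + origin terminal 736.76 + freight 8324.03 + insurance 313.81 + delivery 624.36 + duty 17620.25 = 28042.30
Landed cost = invoice 74659.20 + 28042.30 = 102701.50

Total landed cost: USD 102701.50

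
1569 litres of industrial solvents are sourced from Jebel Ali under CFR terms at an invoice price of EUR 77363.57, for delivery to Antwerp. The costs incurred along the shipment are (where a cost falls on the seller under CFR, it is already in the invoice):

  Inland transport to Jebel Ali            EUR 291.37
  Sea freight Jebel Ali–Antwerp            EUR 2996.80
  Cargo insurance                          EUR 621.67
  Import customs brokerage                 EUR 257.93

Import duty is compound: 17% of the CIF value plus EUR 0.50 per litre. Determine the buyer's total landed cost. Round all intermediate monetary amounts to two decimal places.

CFR: the seller pays costs through ocean freight to the destination port, but not insurance.
Already in the invoice (seller's account under CFR): inland to port, freight — exclude.
CIF value = CFR price + insurance = 77363.57 + 621.67 = 77985.24
Ad valorem component: 77985.24 × 17% = 13257.49
Specific component: 1569 × 0.50 = 784.50
Import duty = 13257.49 + 784.50 = 14041.99
Buyer bears: insurance 621.67 + brokerage 257.93 + duty 14041.99 = 14921.59
Landed cost = invoice 77363.57 + 14921.59 = 92285.16

Total landed cost: EUR 92285.16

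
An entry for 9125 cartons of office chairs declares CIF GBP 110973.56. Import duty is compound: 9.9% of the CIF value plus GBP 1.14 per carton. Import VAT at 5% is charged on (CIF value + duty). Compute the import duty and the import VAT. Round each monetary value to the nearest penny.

Ad valorem component: 110973.56 × 9.9% = 10986.38
Specific component: 9125 × 1.14 = 10402.50
Import duty = 10986.38 + 10402.50 = 21388.88
VAT base = CIF + duty = 110973.56 + 21388.88 = 132362.44
Import VAT = 132362.44 × 5% = 6618.12

Import duty: GBP 21388.88; import VAT: GBP 6618.12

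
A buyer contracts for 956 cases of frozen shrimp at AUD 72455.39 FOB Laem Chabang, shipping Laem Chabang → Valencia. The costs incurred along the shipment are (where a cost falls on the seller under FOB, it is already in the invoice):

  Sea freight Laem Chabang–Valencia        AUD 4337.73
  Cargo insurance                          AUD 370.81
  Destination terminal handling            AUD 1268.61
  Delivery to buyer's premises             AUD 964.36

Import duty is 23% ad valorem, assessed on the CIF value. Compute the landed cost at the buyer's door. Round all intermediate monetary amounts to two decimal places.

FOB: the seller bears costs until goods are on board at the origin port; the buyer bears freight, insurance and all costs thereafter.
CIF value = FOB price + freight + insurance = 72455.39 + 4337.73 + 370.81 = 77163.93
Import duty = 77163.93 × 23% = 17747.70
Buyer bears: freight 4337.73 + insurance 370.81 + destination terminal 1268.61 + delivery 964.36 + duty 17747.70 = 24689.21
Landed cost = invoice 72455.39 + 24689.21 = 97144.60

Total landed cost: AUD 97144.60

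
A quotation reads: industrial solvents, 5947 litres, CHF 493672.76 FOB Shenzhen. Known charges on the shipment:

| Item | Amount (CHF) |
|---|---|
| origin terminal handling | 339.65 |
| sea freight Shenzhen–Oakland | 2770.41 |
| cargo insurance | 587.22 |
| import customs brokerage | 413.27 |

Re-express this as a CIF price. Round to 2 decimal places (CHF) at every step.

Not relevant to the conversion: origin terminal — on the seller under both FOB and CIF; already in the FOB price and stays in the CIF price. brokerage — on the buyer under both terms; not part of either seller's price.
From FOB to CIF, the seller additionally bears: freight, insurance.
CIF price = 493672.76 + 2770.41 + 587.22 = 497030.39

CIF price: CHF 497030.39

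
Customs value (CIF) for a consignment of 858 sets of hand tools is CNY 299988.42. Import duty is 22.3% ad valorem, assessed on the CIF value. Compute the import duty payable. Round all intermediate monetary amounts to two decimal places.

Import duty = 299988.42 × 22.3% = 66897.42

Import duty: CNY 66897.42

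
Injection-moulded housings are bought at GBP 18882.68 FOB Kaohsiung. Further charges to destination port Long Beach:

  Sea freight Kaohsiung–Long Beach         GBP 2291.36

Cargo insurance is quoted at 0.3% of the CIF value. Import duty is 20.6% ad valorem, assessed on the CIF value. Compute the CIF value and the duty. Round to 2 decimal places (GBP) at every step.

CIF value: GBP 21237.75; import duty: GBP 4374.98

Let C be the CIF value. C = FOB price + freight + 0.3% × C
C − 0.3% × C = 18882.68 + 2291.36
0.997 × C = 21174.04
C = 21174.04 / 0.997 = 21237.75
Insurance premium = 0.3% × 21237.75 = 63.71
Import duty = 21237.75 × 20.6% = 4374.98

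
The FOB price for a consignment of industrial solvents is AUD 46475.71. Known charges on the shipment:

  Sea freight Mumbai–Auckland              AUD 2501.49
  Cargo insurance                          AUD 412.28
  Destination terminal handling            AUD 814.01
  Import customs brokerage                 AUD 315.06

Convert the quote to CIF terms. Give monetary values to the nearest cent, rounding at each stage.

Not relevant to the conversion: destination terminal, brokerage — on the buyer under both terms; not part of either seller's price.
From FOB to CIF, the seller additionally bears: freight, insurance.
CIF price = 46475.71 + 2501.49 + 412.28 = 49389.48

CIF price: AUD 49389.48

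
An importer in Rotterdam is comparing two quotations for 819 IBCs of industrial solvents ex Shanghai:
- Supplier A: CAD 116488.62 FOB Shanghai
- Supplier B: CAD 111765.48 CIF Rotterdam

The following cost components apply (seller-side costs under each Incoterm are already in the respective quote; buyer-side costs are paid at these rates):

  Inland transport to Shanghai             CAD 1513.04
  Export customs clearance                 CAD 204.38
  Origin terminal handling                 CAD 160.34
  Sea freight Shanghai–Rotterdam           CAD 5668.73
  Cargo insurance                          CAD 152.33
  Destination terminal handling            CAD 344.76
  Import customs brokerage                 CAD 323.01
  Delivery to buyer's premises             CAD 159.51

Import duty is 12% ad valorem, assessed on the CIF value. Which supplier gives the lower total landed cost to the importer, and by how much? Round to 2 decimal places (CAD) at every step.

Supplier A (FOB):
CIF value = FOB price + freight + insurance = 116488.62 + 5668.73 + 152.33 = 122309.68
Import duty = 122309.68 × 12% = 14677.16
Buyer bears (A): 5668.73 + 152.33 + 344.76 + 323.01 + 159.51 = 6648.34
Landed cost (A) = invoice 116488.62 + 6648.34 + duty 14677.16 = 137814.12
Supplier B (CIF):
The CIF price already equals the CIF value: 111765.48
Import duty = 111765.48 × 12% = 13411.86
Buyer bears (B): 344.76 + 323.01 + 159.51 = 827.28
Landed cost (B) = invoice 111765.48 + 827.28 + duty 13411.86 = 126004.62
Difference = |137814.12 − 126004.62| = 11809.50

Supplier B is cheaper by CAD 11809.50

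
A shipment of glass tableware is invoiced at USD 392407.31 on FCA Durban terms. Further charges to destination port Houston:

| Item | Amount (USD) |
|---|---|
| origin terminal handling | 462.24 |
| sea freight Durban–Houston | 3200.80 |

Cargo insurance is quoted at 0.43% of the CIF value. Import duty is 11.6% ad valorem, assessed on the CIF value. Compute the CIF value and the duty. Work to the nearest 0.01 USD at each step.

CIF value: USD 397780.81; import duty: USD 46142.57

Let C be the CIF value. C = FCA price + pre-shipment costs + freight + 0.43% × C
C − 0.43% × C = 392407.31 + 462.24 + 3200.80
0.9957 × C = 396070.35
C = 396070.35 / 0.9957 = 397780.81
Insurance premium = 0.43% × 397780.81 = 1710.46
Import duty = 397780.81 × 11.6% = 46142.57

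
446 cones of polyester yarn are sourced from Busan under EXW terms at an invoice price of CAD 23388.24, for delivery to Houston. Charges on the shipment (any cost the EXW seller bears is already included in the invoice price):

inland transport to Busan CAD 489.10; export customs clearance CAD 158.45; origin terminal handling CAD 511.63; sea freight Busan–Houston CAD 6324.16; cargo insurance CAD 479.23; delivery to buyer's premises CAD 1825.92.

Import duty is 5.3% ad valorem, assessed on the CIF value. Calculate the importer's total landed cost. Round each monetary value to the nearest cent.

EXW: the seller makes goods available at their premises; the buyer bears all onward costs.
CIF value = EXW price + inland to port + export clearance + origin terminal + freight + insurance = 23388.24 + 489.10 + 158.45 + 511.63 + 6324.16 + 479.23 = 31350.81
Import duty = 31350.81 × 5.3% = 1661.59
Buyer bears: inland to port 489.10 + export clearance 158.45 + origin terminal 511.63 + freight 6324.16 + insurance 479.23 + delivery 1825.92 + duty 1661.59 = 11450.08
Landed cost = invoice 23388.24 + 11450.08 = 34838.32

Total landed cost: CAD 34838.32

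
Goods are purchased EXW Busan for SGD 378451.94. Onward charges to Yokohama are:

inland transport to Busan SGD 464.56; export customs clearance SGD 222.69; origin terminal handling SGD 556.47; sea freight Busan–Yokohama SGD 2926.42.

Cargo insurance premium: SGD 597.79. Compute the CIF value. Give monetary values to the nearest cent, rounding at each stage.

CIF value: SGD 383219.87

CIF = EXW price + pre-shipment costs + freight + insurance
CIF = 378451.94 + 464.56 + 222.69 + 556.47 + 2926.42 + 597.79 = 383219.87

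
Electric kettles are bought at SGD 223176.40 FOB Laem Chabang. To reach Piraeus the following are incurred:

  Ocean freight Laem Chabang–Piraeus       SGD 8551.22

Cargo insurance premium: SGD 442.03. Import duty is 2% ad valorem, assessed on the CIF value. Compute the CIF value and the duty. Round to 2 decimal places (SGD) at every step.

CIF value: SGD 232169.65; import duty: SGD 4643.39

CIF = FOB price + freight + insurance
CIF = 223176.40 + 8551.22 + 442.03 = 232169.65
Import duty = 232169.65 × 2% = 4643.39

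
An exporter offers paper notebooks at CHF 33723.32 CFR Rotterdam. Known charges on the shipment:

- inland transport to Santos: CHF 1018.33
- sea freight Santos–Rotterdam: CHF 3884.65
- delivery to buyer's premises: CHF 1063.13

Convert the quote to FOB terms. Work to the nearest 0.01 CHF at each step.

Not relevant to the conversion: inland to port — on the seller under both CFR and FOB; already in the CFR price and stays in the FOB price. delivery — on the buyer under both terms; not part of either seller's price.
From CFR to FOB, the seller no longer bears: freight.
FOB price = 33723.32 − 3884.65 = 29838.67

FOB price: CHF 29838.67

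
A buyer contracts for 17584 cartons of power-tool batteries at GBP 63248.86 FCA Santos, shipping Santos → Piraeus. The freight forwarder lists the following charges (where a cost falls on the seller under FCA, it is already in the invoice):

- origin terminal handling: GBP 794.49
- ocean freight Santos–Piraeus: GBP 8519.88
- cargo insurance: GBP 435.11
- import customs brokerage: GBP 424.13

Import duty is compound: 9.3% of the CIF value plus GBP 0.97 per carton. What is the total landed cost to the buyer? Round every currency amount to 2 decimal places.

Total landed cost: GBP 97267.80

FCA: the seller delivers export-cleared goods to the carrier; the buyer bears costs from that point.
CIF value = FCA price + origin terminal + freight + insurance = 63248.86 + 794.49 + 8519.88 + 435.11 = 72998.34
Ad valorem component: 72998.34 × 9.3% = 6788.85
Specific component: 17584 × 0.97 = 17056.48
Import duty = 6788.85 + 17056.48 = 23845.33
Buyer bears: origin terminal 794.49 + freight 8519.88 + insurance 435.11 + brokerage 424.13 + duty 23845.33 = 34018.94
Landed cost = invoice 63248.86 + 34018.94 = 97267.80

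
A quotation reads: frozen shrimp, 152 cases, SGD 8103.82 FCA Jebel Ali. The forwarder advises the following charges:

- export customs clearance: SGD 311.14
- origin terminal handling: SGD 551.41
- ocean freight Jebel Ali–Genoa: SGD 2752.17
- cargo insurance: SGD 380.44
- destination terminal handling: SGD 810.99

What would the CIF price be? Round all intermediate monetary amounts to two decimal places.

CIF price: SGD 11787.84

Not relevant to the conversion: export clearance — on the seller under both FCA and CIF; already in the FCA price and stays in the CIF price. destination terminal — on the buyer under both terms; not part of either seller's price.
From FCA to CIF, the seller additionally bears: origin terminal, freight, insurance.
CIF price = 8103.82 + 551.41 + 2752.17 + 380.44 = 11787.84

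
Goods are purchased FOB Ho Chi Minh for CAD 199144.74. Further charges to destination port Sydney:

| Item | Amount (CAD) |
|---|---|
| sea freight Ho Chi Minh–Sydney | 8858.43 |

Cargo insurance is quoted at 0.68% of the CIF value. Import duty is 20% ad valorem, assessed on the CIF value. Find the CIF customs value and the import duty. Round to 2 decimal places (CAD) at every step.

Let C be the CIF value. C = FOB price + freight + 0.68% × C
C − 0.68% × C = 199144.74 + 8858.43
0.9932 × C = 208003.17
C = 208003.17 / 0.9932 = 209427.28
Insurance premium = 0.68% × 209427.28 = 1424.11
Import duty = 209427.28 × 20% = 41885.46

CIF value: CAD 209427.28; import duty: CAD 41885.46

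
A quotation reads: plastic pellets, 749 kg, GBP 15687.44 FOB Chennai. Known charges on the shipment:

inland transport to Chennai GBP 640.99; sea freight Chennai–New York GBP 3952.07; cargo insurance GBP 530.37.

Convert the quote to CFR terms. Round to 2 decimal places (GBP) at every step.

Not relevant to the conversion: inland to port — on the seller under both FOB and CFR; already in the FOB price and stays in the CFR price. insurance — on the buyer under both terms; not part of either seller's price.
From FOB to CFR, the seller additionally bears: freight.
CFR price = 15687.44 + 3952.07 = 19639.51

CFR price: GBP 19639.51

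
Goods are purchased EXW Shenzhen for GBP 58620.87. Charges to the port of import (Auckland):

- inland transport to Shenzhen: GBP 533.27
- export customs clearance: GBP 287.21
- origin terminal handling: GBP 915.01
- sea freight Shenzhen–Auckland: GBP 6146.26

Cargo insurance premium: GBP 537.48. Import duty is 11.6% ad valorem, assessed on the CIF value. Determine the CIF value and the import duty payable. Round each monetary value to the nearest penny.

CIF = EXW price + pre-shipment costs + freight + insurance
CIF = 58620.87 + 533.27 + 287.21 + 915.01 + 6146.26 + 537.48 = 67040.10
Import duty = 67040.10 × 11.6% = 7776.65

CIF value: GBP 67040.10; import duty: GBP 7776.65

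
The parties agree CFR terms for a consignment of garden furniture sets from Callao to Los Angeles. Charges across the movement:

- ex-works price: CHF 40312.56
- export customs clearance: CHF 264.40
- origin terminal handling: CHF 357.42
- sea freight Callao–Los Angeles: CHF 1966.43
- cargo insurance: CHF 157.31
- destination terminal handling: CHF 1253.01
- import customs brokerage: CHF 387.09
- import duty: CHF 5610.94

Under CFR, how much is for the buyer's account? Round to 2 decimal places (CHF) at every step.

CFR: the seller pays costs through ocean freight to the destination port, but not insurance.
Seller's account: goods 40312.56 + export clearance 264.40 + origin terminal 357.42 + freight 1966.43 = 42900.81
Buyer's account: insurance 157.31 + destination terminal 1253.01 + brokerage 387.09 + duty 5610.94 = 7408.35

Buyer's account: CHF 7408.35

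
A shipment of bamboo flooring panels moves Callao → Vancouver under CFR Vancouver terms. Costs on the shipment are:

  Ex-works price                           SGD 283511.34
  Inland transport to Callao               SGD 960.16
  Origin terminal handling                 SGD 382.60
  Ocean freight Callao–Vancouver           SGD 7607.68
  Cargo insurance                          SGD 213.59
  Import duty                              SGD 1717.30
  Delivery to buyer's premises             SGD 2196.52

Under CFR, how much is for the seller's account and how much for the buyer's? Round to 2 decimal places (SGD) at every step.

Seller: SGD 292461.78; buyer: SGD 4127.41

CFR: the seller pays costs through ocean freight to the destination port, but not insurance.
Seller's account: goods 283511.34 + inland to port 960.16 + origin terminal 382.60 + freight 7607.68 = 292461.78
Buyer's account: insurance 213.59 + duty 1717.30 + delivery 2196.52 = 4127.41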